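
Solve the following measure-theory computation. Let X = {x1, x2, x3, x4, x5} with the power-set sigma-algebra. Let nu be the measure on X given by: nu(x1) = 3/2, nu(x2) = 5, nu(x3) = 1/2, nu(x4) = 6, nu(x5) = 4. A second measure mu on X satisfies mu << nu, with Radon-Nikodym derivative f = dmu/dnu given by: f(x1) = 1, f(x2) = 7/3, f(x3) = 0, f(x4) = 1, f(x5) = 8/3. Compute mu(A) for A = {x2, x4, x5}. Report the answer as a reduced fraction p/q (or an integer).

By the defining property of the Radon-Nikodym derivative, for every measurable set A,
  mu(A) = integral_A f dnu.
Since nu is a discrete measure concentrated on the atoms of X, the integral over A reduces to the sum
  mu(A) = sum_{x in A} f(x) * nu({x}).
Computing each term:
  x2: f(x2) * nu(x2) = 7/3 * 5 = 35/3.
  x4: f(x4) * nu(x4) = 1 * 6 = 6.
  x5: f(x5) * nu(x5) = 8/3 * 4 = 32/3.
Summing: mu(A) = 35/3 + 6 + 32/3 = 85/3.

85/3


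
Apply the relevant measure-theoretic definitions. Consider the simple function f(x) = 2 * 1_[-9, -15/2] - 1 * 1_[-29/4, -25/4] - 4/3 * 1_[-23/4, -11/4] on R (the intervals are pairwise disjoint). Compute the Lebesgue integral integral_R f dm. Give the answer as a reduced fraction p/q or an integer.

For a simple function f = sum_i c_i * 1_{A_i} with disjoint A_i,
  integral f dm = sum_i c_i * m(A_i).
Lengths of the A_i:
  m(A_1) = -15/2 - (-9) = 3/2.
  m(A_2) = -25/4 - (-29/4) = 1.
  m(A_3) = -11/4 - (-23/4) = 3.
Contributions c_i * m(A_i):
  (2) * (3/2) = 3.
  (-1) * (1) = -1.
  (-4/3) * (3) = -4.
Total: 3 - 1 - 4 = -2.

-2


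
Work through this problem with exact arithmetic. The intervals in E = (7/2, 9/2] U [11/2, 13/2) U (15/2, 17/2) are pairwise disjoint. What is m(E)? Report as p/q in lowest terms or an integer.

For pairwise disjoint intervals, m(union_i I_i) = sum_i m(I_i),
and m is invariant under swapping open/closed endpoints (single points have measure 0).
So m(E) = sum_i (b_i - a_i).
  I_1 has length 9/2 - 7/2 = 1.
  I_2 has length 13/2 - 11/2 = 1.
  I_3 has length 17/2 - 15/2 = 1.
Summing:
  m(E) = 1 + 1 + 1 = 3.

3


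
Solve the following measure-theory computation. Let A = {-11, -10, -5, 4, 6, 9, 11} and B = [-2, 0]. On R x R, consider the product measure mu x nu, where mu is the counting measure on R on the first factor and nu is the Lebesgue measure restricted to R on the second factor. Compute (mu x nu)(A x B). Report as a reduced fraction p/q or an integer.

For a measurable rectangle A x B, the product measure satisfies
  (mu x nu)(A x B) = mu(A) * nu(B).
  mu(A) = 7.
  nu(B) = 2.
  (mu x nu)(A x B) = 7 * 2 = 14.

14


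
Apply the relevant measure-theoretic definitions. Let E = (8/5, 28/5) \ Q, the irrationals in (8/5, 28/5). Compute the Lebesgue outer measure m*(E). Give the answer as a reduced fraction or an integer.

The interval I = (8/5, 28/5) has m(I) = 28/5 - 8/5 = 4 (endpoints are measure-zero, so open/closed/half-open agree). Write I = (I cap Q) u (I \ Q). The rationals in I are countable, so m*(I cap Q) = 0 (cover each rational by intervals whose total length is arbitrarily small). By countable subadditivity m*(I) <= m*(I cap Q) + m*(I \ Q), hence m*(I \ Q) >= m(I) = 4. The reverse inequality m*(I \ Q) <= m*(I) = 4 is trivial since (I \ Q) is a subset of I. Therefore m*(I \ Q) = 4.

4


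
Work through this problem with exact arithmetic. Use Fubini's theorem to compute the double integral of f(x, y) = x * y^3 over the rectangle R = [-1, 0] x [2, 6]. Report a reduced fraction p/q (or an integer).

f(x, y) is a tensor product of a function of x and a function of y, and both factors are bounded continuous (hence Lebesgue integrable) on the rectangle, so Fubini's theorem applies:
  integral_R f d(m x m) = (integral_a1^b1 x dx) * (integral_a2^b2 y^3 dy).
Inner integral in x: integral_{-1}^{0} x dx = (0^2 - (-1)^2)/2
  = -1/2.
Inner integral in y: integral_{2}^{6} y^3 dy = (6^4 - 2^4)/4
  = 320.
Product: (-1/2) * (320) = -160.

-160


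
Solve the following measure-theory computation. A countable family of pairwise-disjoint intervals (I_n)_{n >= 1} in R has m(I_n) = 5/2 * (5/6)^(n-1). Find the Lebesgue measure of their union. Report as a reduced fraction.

By countable additivity of the Lebesgue measure on pairwise disjoint measurable sets,
  m(union_{n >= 1} I_n) = sum_{n >= 1} m(I_n) = sum_{n >= 1} a * r^(n-1),
  with a = 5/2 and r = 5/6.
Since 0 < r = 5/6 < 1, the geometric series converges:
  sum_{n >= 1} a * r^(n-1) = a / (1 - r).
  = 5/2 / (1 - 5/6)
  = 5/2 / (1/6)
  = 15.

15


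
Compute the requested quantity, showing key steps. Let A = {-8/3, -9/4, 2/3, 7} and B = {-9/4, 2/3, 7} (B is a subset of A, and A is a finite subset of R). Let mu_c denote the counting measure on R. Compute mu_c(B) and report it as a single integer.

Counting measure assigns mu_c(E) = |E| (number of elements) when E is finite.
B has 3 element(s), so mu_c(B) = 3.

3


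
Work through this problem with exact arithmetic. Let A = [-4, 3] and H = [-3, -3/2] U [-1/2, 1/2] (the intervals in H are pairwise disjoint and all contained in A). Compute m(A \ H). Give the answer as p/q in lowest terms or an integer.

The ambient interval has length m(A) = 3 - (-4) = 7.
Since the holes are disjoint and sit inside A, by finite additivity
  m(H) = sum_i (b_i - a_i), and m(A \ H) = m(A) - m(H).
Computing the hole measures:
  m(H_1) = -3/2 - (-3) = 3/2.
  m(H_2) = 1/2 - (-1/2) = 1.
Summed: m(H) = 3/2 + 1 = 5/2.
So m(A \ H) = 7 - 5/2 = 9/2.

9/2


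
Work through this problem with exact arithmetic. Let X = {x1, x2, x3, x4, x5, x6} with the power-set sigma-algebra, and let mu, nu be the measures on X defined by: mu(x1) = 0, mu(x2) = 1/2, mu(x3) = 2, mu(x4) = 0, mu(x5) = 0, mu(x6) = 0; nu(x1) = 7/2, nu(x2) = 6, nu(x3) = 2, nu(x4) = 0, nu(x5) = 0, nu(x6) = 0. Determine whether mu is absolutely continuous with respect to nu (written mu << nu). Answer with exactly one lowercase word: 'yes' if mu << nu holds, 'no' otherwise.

mu << nu means: every nu-null measurable set is also mu-null; equivalently, for every atom x, if nu({x}) = 0 then mu({x}) = 0.
Checking each atom:
  x1: nu = 7/2 > 0 -> no constraint.
  x2: nu = 6 > 0 -> no constraint.
  x3: nu = 2 > 0 -> no constraint.
  x4: nu = 0, mu = 0 -> consistent with mu << nu.
  x5: nu = 0, mu = 0 -> consistent with mu << nu.
  x6: nu = 0, mu = 0 -> consistent with mu << nu.
No atom violates the condition. Therefore mu << nu.

yes


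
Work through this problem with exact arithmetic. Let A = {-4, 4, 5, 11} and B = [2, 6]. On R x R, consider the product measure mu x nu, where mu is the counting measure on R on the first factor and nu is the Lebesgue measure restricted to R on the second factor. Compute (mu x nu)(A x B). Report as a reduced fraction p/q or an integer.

For a measurable rectangle A x B, the product measure satisfies
  (mu x nu)(A x B) = mu(A) * nu(B).
  mu(A) = 4.
  nu(B) = 4.
  (mu x nu)(A x B) = 4 * 4 = 16.

16


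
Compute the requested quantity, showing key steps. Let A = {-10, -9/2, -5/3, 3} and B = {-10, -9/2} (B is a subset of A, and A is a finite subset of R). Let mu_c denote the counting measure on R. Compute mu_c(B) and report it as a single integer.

Counting measure assigns mu_c(E) = |E| (number of elements) when E is finite.
B has 2 element(s), so mu_c(B) = 2.

2


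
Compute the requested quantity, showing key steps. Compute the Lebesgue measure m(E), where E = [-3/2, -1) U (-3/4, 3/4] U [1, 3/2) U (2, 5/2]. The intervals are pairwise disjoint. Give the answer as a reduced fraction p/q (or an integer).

For pairwise disjoint intervals, m(union_i I_i) = sum_i m(I_i),
and m is invariant under swapping open/closed endpoints (single points have measure 0).
So m(E) = sum_i (b_i - a_i).
  I_1 has length -1 - (-3/2) = 1/2.
  I_2 has length 3/4 - (-3/4) = 3/2.
  I_3 has length 3/2 - 1 = 1/2.
  I_4 has length 5/2 - 2 = 1/2.
Summing:
  m(E) = 1/2 + 3/2 + 1/2 + 1/2 = 3.

3


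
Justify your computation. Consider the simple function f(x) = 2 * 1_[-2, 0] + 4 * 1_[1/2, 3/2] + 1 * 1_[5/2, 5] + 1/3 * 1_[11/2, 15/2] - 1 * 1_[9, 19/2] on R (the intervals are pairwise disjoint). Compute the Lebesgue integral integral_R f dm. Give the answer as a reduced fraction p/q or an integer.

For a simple function f = sum_i c_i * 1_{A_i} with disjoint A_i,
  integral f dm = sum_i c_i * m(A_i).
Lengths of the A_i:
  m(A_1) = 0 - (-2) = 2.
  m(A_2) = 3/2 - 1/2 = 1.
  m(A_3) = 5 - 5/2 = 5/2.
  m(A_4) = 15/2 - 11/2 = 2.
  m(A_5) = 19/2 - 9 = 1/2.
Contributions c_i * m(A_i):
  (2) * (2) = 4.
  (4) * (1) = 4.
  (1) * (5/2) = 5/2.
  (1/3) * (2) = 2/3.
  (-1) * (1/2) = -1/2.
Total: 4 + 4 + 5/2 + 2/3 - 1/2 = 32/3.

32/3


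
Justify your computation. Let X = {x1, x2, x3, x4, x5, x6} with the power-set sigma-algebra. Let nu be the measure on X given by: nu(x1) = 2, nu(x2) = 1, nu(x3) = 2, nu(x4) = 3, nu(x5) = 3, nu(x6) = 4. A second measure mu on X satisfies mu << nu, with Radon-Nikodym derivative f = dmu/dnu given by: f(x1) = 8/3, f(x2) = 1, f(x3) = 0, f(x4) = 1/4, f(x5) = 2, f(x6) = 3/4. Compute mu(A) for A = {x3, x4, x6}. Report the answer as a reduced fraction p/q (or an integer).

By the defining property of the Radon-Nikodym derivative, for every measurable set A,
  mu(A) = integral_A f dnu.
Since nu is a discrete measure concentrated on the atoms of X, the integral over A reduces to the sum
  mu(A) = sum_{x in A} f(x) * nu({x}).
Computing each term:
  x3: f(x3) * nu(x3) = 0 * 2 = 0.
  x4: f(x4) * nu(x4) = 1/4 * 3 = 3/4.
  x6: f(x6) * nu(x6) = 3/4 * 4 = 3.
Summing: mu(A) = 0 + 3/4 + 3 = 15/4.

15/4


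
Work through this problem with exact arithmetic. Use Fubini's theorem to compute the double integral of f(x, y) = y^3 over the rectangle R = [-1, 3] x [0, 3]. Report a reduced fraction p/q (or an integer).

f(x, y) is a tensor product of a function of x and a function of y, and both factors are bounded continuous (hence Lebesgue integrable) on the rectangle, so Fubini's theorem applies:
  integral_R f d(m x m) = (integral_a1^b1 1 dx) * (integral_a2^b2 y^3 dy).
Inner integral in x: integral_{-1}^{3} 1 dx = (3^1 - (-1)^1)/1
  = 4.
Inner integral in y: integral_{0}^{3} y^3 dy = (3^4 - 0^4)/4
  = 81/4.
Product: (4) * (81/4) = 81.

81


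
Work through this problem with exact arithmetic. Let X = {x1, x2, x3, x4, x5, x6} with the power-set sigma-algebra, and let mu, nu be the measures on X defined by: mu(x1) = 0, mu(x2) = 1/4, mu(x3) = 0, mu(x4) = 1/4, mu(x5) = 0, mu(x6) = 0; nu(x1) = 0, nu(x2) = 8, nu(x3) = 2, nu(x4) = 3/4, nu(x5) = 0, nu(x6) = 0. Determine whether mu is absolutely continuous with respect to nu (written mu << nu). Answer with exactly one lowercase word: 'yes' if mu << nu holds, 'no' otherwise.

mu << nu means: every nu-null measurable set is also mu-null; equivalently, for every atom x, if nu({x}) = 0 then mu({x}) = 0.
Checking each atom:
  x1: nu = 0, mu = 0 -> consistent with mu << nu.
  x2: nu = 8 > 0 -> no constraint.
  x3: nu = 2 > 0 -> no constraint.
  x4: nu = 3/4 > 0 -> no constraint.
  x5: nu = 0, mu = 0 -> consistent with mu << nu.
  x6: nu = 0, mu = 0 -> consistent with mu << nu.
No atom violates the condition. Therefore mu << nu.

yes


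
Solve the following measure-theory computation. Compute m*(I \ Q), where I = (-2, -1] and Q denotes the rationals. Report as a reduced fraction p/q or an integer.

The interval I = (-2, -1] has m(I) = -1 - (-2) = 1 (endpoints are measure-zero, so open/closed/half-open agree). Write I = (I cap Q) u (I \ Q). The rationals in I are countable, so m*(I cap Q) = 0 (cover each rational by intervals whose total length is arbitrarily small). By countable subadditivity m*(I) <= m*(I cap Q) + m*(I \ Q), hence m*(I \ Q) >= m(I) = 1. The reverse inequality m*(I \ Q) <= m*(I) = 1 is trivial since (I \ Q) is a subset of I. Therefore m*(I \ Q) = 1.

1


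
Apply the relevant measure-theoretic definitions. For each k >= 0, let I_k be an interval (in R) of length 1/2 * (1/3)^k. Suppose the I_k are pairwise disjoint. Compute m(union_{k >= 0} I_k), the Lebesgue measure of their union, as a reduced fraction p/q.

By countable additivity of the Lebesgue measure on pairwise disjoint measurable sets,
  m(union_{k >= 0} I_k) = sum_{k >= 0} m(I_k) = sum_{k >= 0} a * r^k,
  with a = 1/2 and r = 1/3.
Since 0 < r = 1/3 < 1, the geometric series converges:
  sum_{k >= 0} a * r^k = a / (1 - r).
  = 1/2 / (1 - 1/3)
  = 1/2 / (2/3)
  = 3/4.

3/4


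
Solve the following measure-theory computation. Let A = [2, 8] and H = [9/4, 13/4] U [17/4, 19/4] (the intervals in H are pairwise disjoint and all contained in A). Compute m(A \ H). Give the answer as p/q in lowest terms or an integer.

The ambient interval has length m(A) = 8 - 2 = 6.
Since the holes are disjoint and sit inside A, by finite additivity
  m(H) = sum_i (b_i - a_i), and m(A \ H) = m(A) - m(H).
Computing the hole measures:
  m(H_1) = 13/4 - 9/4 = 1.
  m(H_2) = 19/4 - 17/4 = 1/2.
Summed: m(H) = 1 + 1/2 = 3/2.
So m(A \ H) = 6 - 3/2 = 9/2.

9/2


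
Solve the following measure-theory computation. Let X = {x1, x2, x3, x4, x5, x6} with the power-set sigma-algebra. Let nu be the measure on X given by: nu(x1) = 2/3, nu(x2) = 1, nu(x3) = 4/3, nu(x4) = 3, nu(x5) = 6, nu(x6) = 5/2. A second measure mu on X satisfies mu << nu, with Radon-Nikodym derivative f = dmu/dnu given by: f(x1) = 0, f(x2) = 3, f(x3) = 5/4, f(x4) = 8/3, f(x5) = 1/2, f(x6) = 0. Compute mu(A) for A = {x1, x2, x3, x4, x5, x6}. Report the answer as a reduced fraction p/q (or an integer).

By the defining property of the Radon-Nikodym derivative, for every measurable set A,
  mu(A) = integral_A f dnu.
Since nu is a discrete measure concentrated on the atoms of X, the integral over A reduces to the sum
  mu(A) = sum_{x in A} f(x) * nu({x}).
Computing each term:
  x1: f(x1) * nu(x1) = 0 * 2/3 = 0.
  x2: f(x2) * nu(x2) = 3 * 1 = 3.
  x3: f(x3) * nu(x3) = 5/4 * 4/3 = 5/3.
  x4: f(x4) * nu(x4) = 8/3 * 3 = 8.
  x5: f(x5) * nu(x5) = 1/2 * 6 = 3.
  x6: f(x6) * nu(x6) = 0 * 5/2 = 0.
Summing: mu(A) = 0 + 3 + 5/3 + 8 + 3 + 0 = 47/3.

47/3


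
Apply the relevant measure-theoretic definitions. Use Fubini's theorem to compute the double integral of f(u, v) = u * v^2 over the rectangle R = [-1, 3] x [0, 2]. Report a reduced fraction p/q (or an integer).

f(u, v) is a tensor product of a function of u and a function of v, and both factors are bounded continuous (hence Lebesgue integrable) on the rectangle, so Fubini's theorem applies:
  integral_R f d(m x m) = (integral_a1^b1 u du) * (integral_a2^b2 v^2 dv).
Inner integral in u: integral_{-1}^{3} u du = (3^2 - (-1)^2)/2
  = 4.
Inner integral in v: integral_{0}^{2} v^2 dv = (2^3 - 0^3)/3
  = 8/3.
Product: (4) * (8/3) = 32/3.

32/3


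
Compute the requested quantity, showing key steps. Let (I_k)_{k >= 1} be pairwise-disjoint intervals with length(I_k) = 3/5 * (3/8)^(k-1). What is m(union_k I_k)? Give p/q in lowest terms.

By countable additivity of the Lebesgue measure on pairwise disjoint measurable sets,
  m(union_{k >= 1} I_k) = sum_{k >= 1} m(I_k) = sum_{k >= 1} a * r^(k-1),
  with a = 3/5 and r = 3/8.
Since 0 < r = 3/8 < 1, the geometric series converges:
  sum_{k >= 1} a * r^(k-1) = a / (1 - r).
  = 3/5 / (1 - 3/8)
  = 3/5 / (5/8)
  = 24/25.

24/25


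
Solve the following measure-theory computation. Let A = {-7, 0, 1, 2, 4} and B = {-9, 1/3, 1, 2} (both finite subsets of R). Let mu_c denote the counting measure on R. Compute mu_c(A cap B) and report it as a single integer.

Counting measure on a finite set equals cardinality. mu_c(A cap B) = |A cap B| (elements appearing in both).
Enumerating the elements of A that also lie in B gives 2 element(s).
So mu_c(A cap B) = 2.

2


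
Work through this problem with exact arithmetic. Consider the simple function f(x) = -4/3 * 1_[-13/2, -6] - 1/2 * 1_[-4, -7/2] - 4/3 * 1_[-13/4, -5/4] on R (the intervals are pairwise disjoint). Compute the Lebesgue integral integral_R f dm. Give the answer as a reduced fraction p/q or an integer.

For a simple function f = sum_i c_i * 1_{A_i} with disjoint A_i,
  integral f dm = sum_i c_i * m(A_i).
Lengths of the A_i:
  m(A_1) = -6 - (-13/2) = 1/2.
  m(A_2) = -7/2 - (-4) = 1/2.
  m(A_3) = -5/4 - (-13/4) = 2.
Contributions c_i * m(A_i):
  (-4/3) * (1/2) = -2/3.
  (-1/2) * (1/2) = -1/4.
  (-4/3) * (2) = -8/3.
Total: -2/3 - 1/4 - 8/3 = -43/12.

-43/12


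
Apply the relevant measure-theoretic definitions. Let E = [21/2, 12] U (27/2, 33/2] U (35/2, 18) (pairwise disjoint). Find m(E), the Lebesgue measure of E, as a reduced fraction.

For pairwise disjoint intervals, m(union_i I_i) = sum_i m(I_i),
and m is invariant under swapping open/closed endpoints (single points have measure 0).
So m(E) = sum_i (b_i - a_i).
  I_1 has length 12 - 21/2 = 3/2.
  I_2 has length 33/2 - 27/2 = 3.
  I_3 has length 18 - 35/2 = 1/2.
Summing:
  m(E) = 3/2 + 3 + 1/2 = 5.

5


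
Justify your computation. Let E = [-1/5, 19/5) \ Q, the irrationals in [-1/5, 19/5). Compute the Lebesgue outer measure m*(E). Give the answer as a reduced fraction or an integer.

The interval I = [-1/5, 19/5) has m(I) = 19/5 - (-1/5) = 4 (endpoints are measure-zero, so open/closed/half-open agree). Write I = (I cap Q) u (I \ Q). The rationals in I are countable, so m*(I cap Q) = 0 (cover each rational by intervals whose total length is arbitrarily small). By countable subadditivity m*(I) <= m*(I cap Q) + m*(I \ Q), hence m*(I \ Q) >= m(I) = 4. The reverse inequality m*(I \ Q) <= m*(I) = 4 is trivial since (I \ Q) is a subset of I. Therefore m*(I \ Q) = 4.

4


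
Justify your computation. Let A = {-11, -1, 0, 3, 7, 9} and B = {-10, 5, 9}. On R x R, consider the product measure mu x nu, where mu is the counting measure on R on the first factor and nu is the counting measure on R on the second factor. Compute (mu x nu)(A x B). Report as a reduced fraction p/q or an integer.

For a measurable rectangle A x B, the product measure satisfies
  (mu x nu)(A x B) = mu(A) * nu(B).
  mu(A) = 6.
  nu(B) = 3.
  (mu x nu)(A x B) = 6 * 3 = 18.

18


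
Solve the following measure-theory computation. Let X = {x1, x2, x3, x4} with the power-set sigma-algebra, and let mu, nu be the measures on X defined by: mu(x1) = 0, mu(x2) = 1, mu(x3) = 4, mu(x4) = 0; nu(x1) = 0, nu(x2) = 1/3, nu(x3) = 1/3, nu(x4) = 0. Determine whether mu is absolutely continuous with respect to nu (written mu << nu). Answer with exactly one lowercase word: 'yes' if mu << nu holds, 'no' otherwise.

mu << nu means: every nu-null measurable set is also mu-null; equivalently, for every atom x, if nu({x}) = 0 then mu({x}) = 0.
Checking each atom:
  x1: nu = 0, mu = 0 -> consistent with mu << nu.
  x2: nu = 1/3 > 0 -> no constraint.
  x3: nu = 1/3 > 0 -> no constraint.
  x4: nu = 0, mu = 0 -> consistent with mu << nu.
No atom violates the condition. Therefore mu << nu.

yes


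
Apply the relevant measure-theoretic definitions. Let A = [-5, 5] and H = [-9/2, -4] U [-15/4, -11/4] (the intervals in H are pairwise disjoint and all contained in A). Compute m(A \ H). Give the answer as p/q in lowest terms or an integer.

The ambient interval has length m(A) = 5 - (-5) = 10.
Since the holes are disjoint and sit inside A, by finite additivity
  m(H) = sum_i (b_i - a_i), and m(A \ H) = m(A) - m(H).
Computing the hole measures:
  m(H_1) = -4 - (-9/2) = 1/2.
  m(H_2) = -11/4 - (-15/4) = 1.
Summed: m(H) = 1/2 + 1 = 3/2.
So m(A \ H) = 10 - 3/2 = 17/2.

17/2


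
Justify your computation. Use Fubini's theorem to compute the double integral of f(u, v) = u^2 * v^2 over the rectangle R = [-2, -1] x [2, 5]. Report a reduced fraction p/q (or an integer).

f(u, v) is a tensor product of a function of u and a function of v, and both factors are bounded continuous (hence Lebesgue integrable) on the rectangle, so Fubini's theorem applies:
  integral_R f d(m x m) = (integral_a1^b1 u^2 du) * (integral_a2^b2 v^2 dv).
Inner integral in u: integral_{-2}^{-1} u^2 du = ((-1)^3 - (-2)^3)/3
  = 7/3.
Inner integral in v: integral_{2}^{5} v^2 dv = (5^3 - 2^3)/3
  = 39.
Product: (7/3) * (39) = 91.

91


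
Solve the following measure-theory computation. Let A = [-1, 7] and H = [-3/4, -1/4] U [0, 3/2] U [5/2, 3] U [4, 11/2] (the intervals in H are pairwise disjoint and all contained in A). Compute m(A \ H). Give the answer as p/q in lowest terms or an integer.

The ambient interval has length m(A) = 7 - (-1) = 8.
Since the holes are disjoint and sit inside A, by finite additivity
  m(H) = sum_i (b_i - a_i), and m(A \ H) = m(A) - m(H).
Computing the hole measures:
  m(H_1) = -1/4 - (-3/4) = 1/2.
  m(H_2) = 3/2 - 0 = 3/2.
  m(H_3) = 3 - 5/2 = 1/2.
  m(H_4) = 11/2 - 4 = 3/2.
Summed: m(H) = 1/2 + 3/2 + 1/2 + 3/2 = 4.
So m(A \ H) = 8 - 4 = 4.

4


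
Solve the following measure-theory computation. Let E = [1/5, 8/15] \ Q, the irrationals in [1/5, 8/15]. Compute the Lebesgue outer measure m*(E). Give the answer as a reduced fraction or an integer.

The interval I = [1/5, 8/15] has m(I) = 8/15 - 1/5 = 1/3 (endpoints are measure-zero, so open/closed/half-open agree). Write I = (I cap Q) u (I \ Q). The rationals in I are countable, so m*(I cap Q) = 0 (cover each rational by intervals whose total length is arbitrarily small). By countable subadditivity m*(I) <= m*(I cap Q) + m*(I \ Q), hence m*(I \ Q) >= m(I) = 1/3. The reverse inequality m*(I \ Q) <= m*(I) = 1/3 is trivial since (I \ Q) is a subset of I. Therefore m*(I \ Q) = 1/3.

1/3


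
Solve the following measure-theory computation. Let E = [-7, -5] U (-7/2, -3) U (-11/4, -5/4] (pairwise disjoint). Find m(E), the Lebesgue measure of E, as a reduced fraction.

For pairwise disjoint intervals, m(union_i I_i) = sum_i m(I_i),
and m is invariant under swapping open/closed endpoints (single points have measure 0).
So m(E) = sum_i (b_i - a_i).
  I_1 has length -5 - (-7) = 2.
  I_2 has length -3 - (-7/2) = 1/2.
  I_3 has length -5/4 - (-11/4) = 3/2.
Summing:
  m(E) = 2 + 1/2 + 3/2 = 4.

4


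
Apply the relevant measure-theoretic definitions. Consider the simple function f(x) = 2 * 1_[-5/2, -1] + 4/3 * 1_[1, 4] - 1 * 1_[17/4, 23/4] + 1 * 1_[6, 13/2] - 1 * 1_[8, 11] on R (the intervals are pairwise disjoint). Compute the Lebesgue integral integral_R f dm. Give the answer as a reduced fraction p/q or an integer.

For a simple function f = sum_i c_i * 1_{A_i} with disjoint A_i,
  integral f dm = sum_i c_i * m(A_i).
Lengths of the A_i:
  m(A_1) = -1 - (-5/2) = 3/2.
  m(A_2) = 4 - 1 = 3.
  m(A_3) = 23/4 - 17/4 = 3/2.
  m(A_4) = 13/2 - 6 = 1/2.
  m(A_5) = 11 - 8 = 3.
Contributions c_i * m(A_i):
  (2) * (3/2) = 3.
  (4/3) * (3) = 4.
  (-1) * (3/2) = -3/2.
  (1) * (1/2) = 1/2.
  (-1) * (3) = -3.
Total: 3 + 4 - 3/2 + 1/2 - 3 = 3.

3


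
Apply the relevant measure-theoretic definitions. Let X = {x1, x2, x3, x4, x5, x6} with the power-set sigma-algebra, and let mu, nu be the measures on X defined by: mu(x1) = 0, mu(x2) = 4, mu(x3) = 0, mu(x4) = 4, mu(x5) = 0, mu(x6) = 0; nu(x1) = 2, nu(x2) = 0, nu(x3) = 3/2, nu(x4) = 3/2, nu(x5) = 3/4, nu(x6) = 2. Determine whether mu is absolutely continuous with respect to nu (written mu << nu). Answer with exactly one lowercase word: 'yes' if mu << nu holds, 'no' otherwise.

mu << nu means: every nu-null measurable set is also mu-null; equivalently, for every atom x, if nu({x}) = 0 then mu({x}) = 0.
Checking each atom:
  x1: nu = 2 > 0 -> no constraint.
  x2: nu = 0, mu = 4 > 0 -> violates mu << nu.
  x3: nu = 3/2 > 0 -> no constraint.
  x4: nu = 3/2 > 0 -> no constraint.
  x5: nu = 3/4 > 0 -> no constraint.
  x6: nu = 2 > 0 -> no constraint.
The atom(s) x2 violate the condition (nu = 0 but mu > 0). Therefore mu is NOT absolutely continuous w.r.t. nu.

no


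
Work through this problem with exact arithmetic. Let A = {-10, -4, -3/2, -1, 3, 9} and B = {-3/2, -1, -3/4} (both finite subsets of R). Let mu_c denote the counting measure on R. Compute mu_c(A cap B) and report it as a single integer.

Counting measure on a finite set equals cardinality. mu_c(A cap B) = |A cap B| (elements appearing in both).
Enumerating the elements of A that also lie in B gives 2 element(s).
So mu_c(A cap B) = 2.

2


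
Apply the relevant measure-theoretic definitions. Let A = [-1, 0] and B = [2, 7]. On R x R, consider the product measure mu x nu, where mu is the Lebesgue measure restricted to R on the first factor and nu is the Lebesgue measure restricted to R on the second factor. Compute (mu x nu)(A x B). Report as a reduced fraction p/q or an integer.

For a measurable rectangle A x B, the product measure satisfies
  (mu x nu)(A x B) = mu(A) * nu(B).
  mu(A) = 1.
  nu(B) = 5.
  (mu x nu)(A x B) = 1 * 5 = 5.

5


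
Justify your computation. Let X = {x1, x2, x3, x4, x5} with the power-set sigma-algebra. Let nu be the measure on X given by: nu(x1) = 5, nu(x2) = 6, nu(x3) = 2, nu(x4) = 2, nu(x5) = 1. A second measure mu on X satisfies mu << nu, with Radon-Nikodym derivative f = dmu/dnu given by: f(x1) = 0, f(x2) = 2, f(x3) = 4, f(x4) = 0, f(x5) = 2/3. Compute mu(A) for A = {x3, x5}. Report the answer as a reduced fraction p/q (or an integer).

By the defining property of the Radon-Nikodym derivative, for every measurable set A,
  mu(A) = integral_A f dnu.
Since nu is a discrete measure concentrated on the atoms of X, the integral over A reduces to the sum
  mu(A) = sum_{x in A} f(x) * nu({x}).
Computing each term:
  x3: f(x3) * nu(x3) = 4 * 2 = 8.
  x5: f(x5) * nu(x5) = 2/3 * 1 = 2/3.
Summing: mu(A) = 8 + 2/3 = 26/3.

26/3


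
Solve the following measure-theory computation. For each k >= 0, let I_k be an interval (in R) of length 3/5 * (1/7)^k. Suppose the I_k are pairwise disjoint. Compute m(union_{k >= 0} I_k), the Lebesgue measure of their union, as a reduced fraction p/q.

By countable additivity of the Lebesgue measure on pairwise disjoint measurable sets,
  m(union_{k >= 0} I_k) = sum_{k >= 0} m(I_k) = sum_{k >= 0} a * r^k,
  with a = 3/5 and r = 1/7.
Since 0 < r = 1/7 < 1, the geometric series converges:
  sum_{k >= 0} a * r^k = a / (1 - r).
  = 3/5 / (1 - 1/7)
  = 3/5 / (6/7)
  = 7/10.

7/10


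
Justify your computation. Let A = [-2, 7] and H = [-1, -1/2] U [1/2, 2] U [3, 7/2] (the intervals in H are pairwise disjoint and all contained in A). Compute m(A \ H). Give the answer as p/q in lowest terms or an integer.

The ambient interval has length m(A) = 7 - (-2) = 9.
Since the holes are disjoint and sit inside A, by finite additivity
  m(H) = sum_i (b_i - a_i), and m(A \ H) = m(A) - m(H).
Computing the hole measures:
  m(H_1) = -1/2 - (-1) = 1/2.
  m(H_2) = 2 - 1/2 = 3/2.
  m(H_3) = 7/2 - 3 = 1/2.
Summed: m(H) = 1/2 + 3/2 + 1/2 = 5/2.
So m(A \ H) = 9 - 5/2 = 13/2.

13/2


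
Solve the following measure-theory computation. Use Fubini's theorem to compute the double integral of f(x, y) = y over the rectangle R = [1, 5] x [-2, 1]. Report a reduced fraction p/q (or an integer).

f(x, y) is a tensor product of a function of x and a function of y, and both factors are bounded continuous (hence Lebesgue integrable) on the rectangle, so Fubini's theorem applies:
  integral_R f d(m x m) = (integral_a1^b1 1 dx) * (integral_a2^b2 y dy).
Inner integral in x: integral_{1}^{5} 1 dx = (5^1 - 1^1)/1
  = 4.
Inner integral in y: integral_{-2}^{1} y dy = (1^2 - (-2)^2)/2
  = -3/2.
Product: (4) * (-3/2) = -6.

-6


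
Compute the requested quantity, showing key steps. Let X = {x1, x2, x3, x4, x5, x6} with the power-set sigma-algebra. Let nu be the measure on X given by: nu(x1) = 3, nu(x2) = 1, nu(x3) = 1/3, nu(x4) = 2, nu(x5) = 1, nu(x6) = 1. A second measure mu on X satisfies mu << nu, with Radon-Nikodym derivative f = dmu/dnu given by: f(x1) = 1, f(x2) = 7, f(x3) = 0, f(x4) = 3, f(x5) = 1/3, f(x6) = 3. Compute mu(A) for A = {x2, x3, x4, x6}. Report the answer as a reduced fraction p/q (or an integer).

By the defining property of the Radon-Nikodym derivative, for every measurable set A,
  mu(A) = integral_A f dnu.
Since nu is a discrete measure concentrated on the atoms of X, the integral over A reduces to the sum
  mu(A) = sum_{x in A} f(x) * nu({x}).
Computing each term:
  x2: f(x2) * nu(x2) = 7 * 1 = 7.
  x3: f(x3) * nu(x3) = 0 * 1/3 = 0.
  x4: f(x4) * nu(x4) = 3 * 2 = 6.
  x6: f(x6) * nu(x6) = 3 * 1 = 3.
Summing: mu(A) = 7 + 0 + 6 + 3 = 16.

16


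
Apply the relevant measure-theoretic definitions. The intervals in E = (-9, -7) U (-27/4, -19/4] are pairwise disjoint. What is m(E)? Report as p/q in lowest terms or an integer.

For pairwise disjoint intervals, m(union_i I_i) = sum_i m(I_i),
and m is invariant under swapping open/closed endpoints (single points have measure 0).
So m(E) = sum_i (b_i - a_i).
  I_1 has length -7 - (-9) = 2.
  I_2 has length -19/4 - (-27/4) = 2.
Summing:
  m(E) = 2 + 2 = 4.

4


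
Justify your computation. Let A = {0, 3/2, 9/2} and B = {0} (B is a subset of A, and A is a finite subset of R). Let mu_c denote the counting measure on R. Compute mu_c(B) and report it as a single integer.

Counting measure assigns mu_c(E) = |E| (number of elements) when E is finite.
B has 1 element(s), so mu_c(B) = 1.

1


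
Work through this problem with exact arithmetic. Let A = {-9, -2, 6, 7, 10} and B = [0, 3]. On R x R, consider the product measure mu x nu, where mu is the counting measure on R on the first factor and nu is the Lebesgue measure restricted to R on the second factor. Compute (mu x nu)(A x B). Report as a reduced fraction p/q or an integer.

For a measurable rectangle A x B, the product measure satisfies
  (mu x nu)(A x B) = mu(A) * nu(B).
  mu(A) = 5.
  nu(B) = 3.
  (mu x nu)(A x B) = 5 * 3 = 15.

15


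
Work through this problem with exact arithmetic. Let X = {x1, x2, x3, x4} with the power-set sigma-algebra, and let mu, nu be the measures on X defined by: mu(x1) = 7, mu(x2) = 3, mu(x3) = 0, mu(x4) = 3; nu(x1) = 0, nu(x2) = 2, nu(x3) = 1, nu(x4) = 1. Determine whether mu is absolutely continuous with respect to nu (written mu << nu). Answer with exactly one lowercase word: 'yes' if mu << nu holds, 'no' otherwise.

mu << nu means: every nu-null measurable set is also mu-null; equivalently, for every atom x, if nu({x}) = 0 then mu({x}) = 0.
Checking each atom:
  x1: nu = 0, mu = 7 > 0 -> violates mu << nu.
  x2: nu = 2 > 0 -> no constraint.
  x3: nu = 1 > 0 -> no constraint.
  x4: nu = 1 > 0 -> no constraint.
The atom(s) x1 violate the condition (nu = 0 but mu > 0). Therefore mu is NOT absolutely continuous w.r.t. nu.

no


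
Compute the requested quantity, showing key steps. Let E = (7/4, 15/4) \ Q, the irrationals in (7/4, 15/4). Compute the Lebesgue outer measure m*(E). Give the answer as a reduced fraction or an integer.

The interval I = (7/4, 15/4) has m(I) = 15/4 - 7/4 = 2 (endpoints are measure-zero, so open/closed/half-open agree). Write I = (I cap Q) u (I \ Q). The rationals in I are countable, so m*(I cap Q) = 0 (cover each rational by intervals whose total length is arbitrarily small). By countable subadditivity m*(I) <= m*(I cap Q) + m*(I \ Q), hence m*(I \ Q) >= m(I) = 2. The reverse inequality m*(I \ Q) <= m*(I) = 2 is trivial since (I \ Q) is a subset of I. Therefore m*(I \ Q) = 2.

2


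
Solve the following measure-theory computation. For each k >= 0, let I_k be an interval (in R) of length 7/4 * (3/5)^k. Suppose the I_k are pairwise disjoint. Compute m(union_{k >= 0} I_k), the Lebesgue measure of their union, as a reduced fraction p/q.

By countable additivity of the Lebesgue measure on pairwise disjoint measurable sets,
  m(union_{k >= 0} I_k) = sum_{k >= 0} m(I_k) = sum_{k >= 0} a * r^k,
  with a = 7/4 and r = 3/5.
Since 0 < r = 3/5 < 1, the geometric series converges:
  sum_{k >= 0} a * r^k = a / (1 - r).
  = 7/4 / (1 - 3/5)
  = 7/4 / (2/5)
  = 35/8.

35/8


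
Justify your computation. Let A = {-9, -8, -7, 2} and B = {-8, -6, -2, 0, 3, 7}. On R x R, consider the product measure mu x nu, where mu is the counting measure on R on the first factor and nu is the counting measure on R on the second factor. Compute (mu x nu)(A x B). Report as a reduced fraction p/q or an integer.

For a measurable rectangle A x B, the product measure satisfies
  (mu x nu)(A x B) = mu(A) * nu(B).
  mu(A) = 4.
  nu(B) = 6.
  (mu x nu)(A x B) = 4 * 6 = 24.

24


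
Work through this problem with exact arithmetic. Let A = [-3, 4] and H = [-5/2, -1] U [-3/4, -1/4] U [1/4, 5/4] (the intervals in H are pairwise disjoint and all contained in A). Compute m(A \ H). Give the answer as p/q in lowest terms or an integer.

The ambient interval has length m(A) = 4 - (-3) = 7.
Since the holes are disjoint and sit inside A, by finite additivity
  m(H) = sum_i (b_i - a_i), and m(A \ H) = m(A) - m(H).
Computing the hole measures:
  m(H_1) = -1 - (-5/2) = 3/2.
  m(H_2) = -1/4 - (-3/4) = 1/2.
  m(H_3) = 5/4 - 1/4 = 1.
Summed: m(H) = 3/2 + 1/2 + 1 = 3.
So m(A \ H) = 7 - 3 = 4.

4


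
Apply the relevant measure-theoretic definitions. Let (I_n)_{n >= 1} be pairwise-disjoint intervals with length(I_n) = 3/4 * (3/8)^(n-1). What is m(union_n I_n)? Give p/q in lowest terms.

By countable additivity of the Lebesgue measure on pairwise disjoint measurable sets,
  m(union_{n >= 1} I_n) = sum_{n >= 1} m(I_n) = sum_{n >= 1} a * r^(n-1),
  with a = 3/4 and r = 3/8.
Since 0 < r = 3/8 < 1, the geometric series converges:
  sum_{n >= 1} a * r^(n-1) = a / (1 - r).
  = 3/4 / (1 - 3/8)
  = 3/4 / (5/8)
  = 6/5.

6/5


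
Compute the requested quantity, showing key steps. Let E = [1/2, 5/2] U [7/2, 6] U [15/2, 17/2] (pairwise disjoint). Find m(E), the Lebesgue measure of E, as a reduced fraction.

For pairwise disjoint intervals, m(union_i I_i) = sum_i m(I_i),
and m is invariant under swapping open/closed endpoints (single points have measure 0).
So m(E) = sum_i (b_i - a_i).
  I_1 has length 5/2 - 1/2 = 2.
  I_2 has length 6 - 7/2 = 5/2.
  I_3 has length 17/2 - 15/2 = 1.
Summing:
  m(E) = 2 + 5/2 + 1 = 11/2.

11/2


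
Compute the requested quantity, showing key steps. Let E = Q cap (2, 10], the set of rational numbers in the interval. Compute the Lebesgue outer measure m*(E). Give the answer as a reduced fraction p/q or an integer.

The set Q cap (2, 10] is countable (a subset of the countable set Q). Lebesgue outer measure of any countable set is 0: each singleton {q} has m*({q}) = 0, and by countable subadditivity m*(union_k {q_k}) <= sum_k m*({q_k}) = sum_k 0 = 0. The reverse inequality m*(E) >= 0 is automatic. So m*(Q cap (2, 10]) = 0.

0


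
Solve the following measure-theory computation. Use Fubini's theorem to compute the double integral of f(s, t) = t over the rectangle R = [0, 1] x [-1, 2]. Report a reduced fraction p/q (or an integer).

f(s, t) is a tensor product of a function of s and a function of t, and both factors are bounded continuous (hence Lebesgue integrable) on the rectangle, so Fubini's theorem applies:
  integral_R f d(m x m) = (integral_a1^b1 1 ds) * (integral_a2^b2 t dt).
Inner integral in s: integral_{0}^{1} 1 ds = (1^1 - 0^1)/1
  = 1.
Inner integral in t: integral_{-1}^{2} t dt = (2^2 - (-1)^2)/2
  = 3/2.
Product: (1) * (3/2) = 3/2.

3/2


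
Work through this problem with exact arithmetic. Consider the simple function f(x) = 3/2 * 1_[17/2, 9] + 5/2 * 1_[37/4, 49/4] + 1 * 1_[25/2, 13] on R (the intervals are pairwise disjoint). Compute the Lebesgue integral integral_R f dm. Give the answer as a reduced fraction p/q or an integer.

For a simple function f = sum_i c_i * 1_{A_i} with disjoint A_i,
  integral f dm = sum_i c_i * m(A_i).
Lengths of the A_i:
  m(A_1) = 9 - 17/2 = 1/2.
  m(A_2) = 49/4 - 37/4 = 3.
  m(A_3) = 13 - 25/2 = 1/2.
Contributions c_i * m(A_i):
  (3/2) * (1/2) = 3/4.
  (5/2) * (3) = 15/2.
  (1) * (1/2) = 1/2.
Total: 3/4 + 15/2 + 1/2 = 35/4.

35/4


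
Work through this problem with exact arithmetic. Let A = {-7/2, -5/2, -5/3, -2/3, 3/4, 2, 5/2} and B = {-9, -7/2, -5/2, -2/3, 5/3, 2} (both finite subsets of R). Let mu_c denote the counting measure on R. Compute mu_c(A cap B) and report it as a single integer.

Counting measure on a finite set equals cardinality. mu_c(A cap B) = |A cap B| (elements appearing in both).
Enumerating the elements of A that also lie in B gives 4 element(s).
So mu_c(A cap B) = 4.

4


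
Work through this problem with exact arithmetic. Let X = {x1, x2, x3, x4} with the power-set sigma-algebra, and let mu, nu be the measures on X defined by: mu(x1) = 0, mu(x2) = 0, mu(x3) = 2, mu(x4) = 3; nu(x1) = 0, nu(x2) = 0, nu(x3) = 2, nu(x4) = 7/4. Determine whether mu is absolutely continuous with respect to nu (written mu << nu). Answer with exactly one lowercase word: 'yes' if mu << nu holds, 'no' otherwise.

mu << nu means: every nu-null measurable set is also mu-null; equivalently, for every atom x, if nu({x}) = 0 then mu({x}) = 0.
Checking each atom:
  x1: nu = 0, mu = 0 -> consistent with mu << nu.
  x2: nu = 0, mu = 0 -> consistent with mu << nu.
  x3: nu = 2 > 0 -> no constraint.
  x4: nu = 7/4 > 0 -> no constraint.
No atom violates the condition. Therefore mu << nu.

yes


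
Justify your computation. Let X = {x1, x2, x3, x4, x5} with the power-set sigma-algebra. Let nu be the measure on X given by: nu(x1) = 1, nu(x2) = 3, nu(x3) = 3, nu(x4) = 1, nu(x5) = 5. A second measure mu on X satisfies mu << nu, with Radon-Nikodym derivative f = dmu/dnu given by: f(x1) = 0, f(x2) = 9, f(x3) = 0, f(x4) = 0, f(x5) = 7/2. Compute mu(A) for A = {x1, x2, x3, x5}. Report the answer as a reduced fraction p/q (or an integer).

By the defining property of the Radon-Nikodym derivative, for every measurable set A,
  mu(A) = integral_A f dnu.
Since nu is a discrete measure concentrated on the atoms of X, the integral over A reduces to the sum
  mu(A) = sum_{x in A} f(x) * nu({x}).
Computing each term:
  x1: f(x1) * nu(x1) = 0 * 1 = 0.
  x2: f(x2) * nu(x2) = 9 * 3 = 27.
  x3: f(x3) * nu(x3) = 0 * 3 = 0.
  x5: f(x5) * nu(x5) = 7/2 * 5 = 35/2.
Summing: mu(A) = 0 + 27 + 0 + 35/2 = 89/2.

89/2


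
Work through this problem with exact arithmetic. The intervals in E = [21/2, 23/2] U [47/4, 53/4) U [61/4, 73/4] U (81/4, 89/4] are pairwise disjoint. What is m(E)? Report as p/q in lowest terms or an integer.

For pairwise disjoint intervals, m(union_i I_i) = sum_i m(I_i),
and m is invariant under swapping open/closed endpoints (single points have measure 0).
So m(E) = sum_i (b_i - a_i).
  I_1 has length 23/2 - 21/2 = 1.
  I_2 has length 53/4 - 47/4 = 3/2.
  I_3 has length 73/4 - 61/4 = 3.
  I_4 has length 89/4 - 81/4 = 2.
Summing:
  m(E) = 1 + 3/2 + 3 + 2 = 15/2.

15/2


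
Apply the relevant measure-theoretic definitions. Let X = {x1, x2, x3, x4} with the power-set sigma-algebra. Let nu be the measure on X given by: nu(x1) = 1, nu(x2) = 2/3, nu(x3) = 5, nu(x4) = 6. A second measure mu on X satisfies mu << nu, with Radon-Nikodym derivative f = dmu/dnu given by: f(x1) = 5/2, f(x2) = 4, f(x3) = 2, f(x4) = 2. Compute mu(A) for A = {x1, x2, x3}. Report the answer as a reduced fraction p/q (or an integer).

By the defining property of the Radon-Nikodym derivative, for every measurable set A,
  mu(A) = integral_A f dnu.
Since nu is a discrete measure concentrated on the atoms of X, the integral over A reduces to the sum
  mu(A) = sum_{x in A} f(x) * nu({x}).
Computing each term:
  x1: f(x1) * nu(x1) = 5/2 * 1 = 5/2.
  x2: f(x2) * nu(x2) = 4 * 2/3 = 8/3.
  x3: f(x3) * nu(x3) = 2 * 5 = 10.
Summing: mu(A) = 5/2 + 8/3 + 10 = 91/6.

91/6


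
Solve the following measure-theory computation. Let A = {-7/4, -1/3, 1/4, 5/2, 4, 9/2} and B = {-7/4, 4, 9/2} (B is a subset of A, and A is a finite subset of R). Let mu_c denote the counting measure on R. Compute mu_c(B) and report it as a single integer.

Counting measure assigns mu_c(E) = |E| (number of elements) when E is finite.
B has 3 element(s), so mu_c(B) = 3.

3


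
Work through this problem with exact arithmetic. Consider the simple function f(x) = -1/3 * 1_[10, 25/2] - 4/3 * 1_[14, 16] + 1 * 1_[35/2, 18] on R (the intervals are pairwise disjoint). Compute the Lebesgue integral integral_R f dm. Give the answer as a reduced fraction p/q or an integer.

For a simple function f = sum_i c_i * 1_{A_i} with disjoint A_i,
  integral f dm = sum_i c_i * m(A_i).
Lengths of the A_i:
  m(A_1) = 25/2 - 10 = 5/2.
  m(A_2) = 16 - 14 = 2.
  m(A_3) = 18 - 35/2 = 1/2.
Contributions c_i * m(A_i):
  (-1/3) * (5/2) = -5/6.
  (-4/3) * (2) = -8/3.
  (1) * (1/2) = 1/2.
Total: -5/6 - 8/3 + 1/2 = -3.

-3


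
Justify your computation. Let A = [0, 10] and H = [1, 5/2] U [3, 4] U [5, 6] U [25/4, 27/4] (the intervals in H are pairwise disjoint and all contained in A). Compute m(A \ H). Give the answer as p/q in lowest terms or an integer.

The ambient interval has length m(A) = 10 - 0 = 10.
Since the holes are disjoint and sit inside A, by finite additivity
  m(H) = sum_i (b_i - a_i), and m(A \ H) = m(A) - m(H).
Computing the hole measures:
  m(H_1) = 5/2 - 1 = 3/2.
  m(H_2) = 4 - 3 = 1.
  m(H_3) = 6 - 5 = 1.
  m(H_4) = 27/4 - 25/4 = 1/2.
Summed: m(H) = 3/2 + 1 + 1 + 1/2 = 4.
So m(A \ H) = 10 - 4 = 6.

6
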